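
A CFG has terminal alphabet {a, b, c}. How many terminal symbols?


Terminal symbols: a, b, c
Counting each: a (#1), b (#2), c (#3)
Total = 3

3


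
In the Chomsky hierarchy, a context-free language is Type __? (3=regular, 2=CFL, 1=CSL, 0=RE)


Chomsky hierarchy levels:
  Type 3: Regular (DFA/NFA/regex)
  Type 2: Context-free (PDA)
  Type 1: Context-sensitive
  Type 0: Recursively enumerable (TM)
'context-free' corresponds to Type 2

2


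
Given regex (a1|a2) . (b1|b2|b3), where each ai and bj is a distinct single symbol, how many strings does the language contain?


First group: 2 alternatives
Second group: 3 alternatives
Concatenation: each choice from group 1 pairs with each from group 2
Total = 2 x 3 = 6

6


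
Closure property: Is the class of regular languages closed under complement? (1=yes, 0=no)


Regular languages are closed under all standard operations:
- Union: Yes (product construction)
- Intersection: Yes (product construction)
- Complement: Yes (swap accept/reject)
- Concatenation: Yes (NFA construction)
Operation: complement -> Closed

1


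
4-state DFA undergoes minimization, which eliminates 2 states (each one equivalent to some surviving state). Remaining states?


Original DFA: 4 states
Redundant states removed: 2
Minimized states = original - removed
= 4 - 2
= 2

2


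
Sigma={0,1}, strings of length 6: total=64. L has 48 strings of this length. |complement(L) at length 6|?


Alphabet: {0,1}
String length: 6
Total strings of length 6 = 2^6 = 64
Strings in L = 48
Complement = total - |L|
= 64 - 48
= 16

16


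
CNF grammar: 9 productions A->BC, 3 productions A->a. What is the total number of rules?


CNF allows two rule forms:
  A -> BC (binary): 9 rules
  A -> a (terminal): 3 rules
Total = 9 + 3 = 12

12


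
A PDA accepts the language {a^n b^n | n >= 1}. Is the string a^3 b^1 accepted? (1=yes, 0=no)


Language requires equal numbers of a's and b's
PDA pushes for each 'a', pops for each 'b'
Number of a's = 3
Number of b's = 1
3 != 1 -> Reject

0


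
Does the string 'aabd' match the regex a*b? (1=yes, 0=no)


Pattern: a*b
String: 'aabd'
Pattern requires: zero or more 'a's followed by exactly one 'b'
Found 2 leading 'a's
Remaining: 'bd'
Remaining is not 'b' -> no match
Result: 0

0


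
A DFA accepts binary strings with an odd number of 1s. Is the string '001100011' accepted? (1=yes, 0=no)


DFA has 2 states: q_even (start, accept=no) and q_odd
Processing string '001100011' character by character:
  Position 0: read '0', 1-count=0 -> q_even (no change)
  Position 1: read '0', 1-count=0 -> q_even (no change)
  Position 2: read '1', 1-count=1 -> q_odd
  Position 3: read '1', 1-count=2 -> q_even
  Position 4: read '0', 1-count=2 -> q_even (no change)
  Position 5: read '0', 1-count=2 -> q_even (no change)
  Position 6: read '0', 1-count=2 -> q_even (no change)
  Position 7: read '1', 1-count=3 -> q_odd
  Position 8: read '1', 1-count=4 -> q_even
Final state: q_even, total 1s = 4 (even); the DFA requires an odd count -> reject

0


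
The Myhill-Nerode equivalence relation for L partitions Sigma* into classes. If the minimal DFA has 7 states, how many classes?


Myhill-Nerode theorem:
Number of equivalence classes = number of states in minimal DFA
Minimal DFA states = 7
Therefore equivalence classes = 7

7


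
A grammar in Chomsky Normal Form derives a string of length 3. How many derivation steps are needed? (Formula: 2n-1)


Chomsky Normal Form derivation:
String length n = 3
Each step either:
  - Splits a nonterminal into two (n-1 such steps)
  - Converts a nonterminal to terminal (n such steps)
Total = (n-1) + n = 2n - 1
= 2(3) - 1
= 6 - 1
= 5

5


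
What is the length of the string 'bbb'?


String: 'bbb'
Counting characters:
  'b' appears 3 time(s)
Total length = 0 + 3 = 3

3


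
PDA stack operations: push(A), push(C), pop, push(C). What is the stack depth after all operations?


Tracing stack operations:
  push(A) -> stack = [A], depth=1
  push(C) -> stack = [A,C], depth=2
  pop -> removed C, stack = [A], depth=1
  push(C) -> stack = [A,C], depth=2
Final depth = 2

2


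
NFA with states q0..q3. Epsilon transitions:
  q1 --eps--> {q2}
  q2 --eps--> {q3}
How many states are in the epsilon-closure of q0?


Starting from q0
Initialize closure = {q0}
q0 has no outgoing epsilon transitions -> nothing to add
Final closure: {q0}
Size = 1

1


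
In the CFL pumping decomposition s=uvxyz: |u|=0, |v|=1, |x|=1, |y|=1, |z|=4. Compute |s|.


|s| = |u| + |v| + |x| + |y| + |z|
= 0 + 1 + 1 + 1 + 4
= 1 + 1 + 5
= 2 + 5
= 7

7


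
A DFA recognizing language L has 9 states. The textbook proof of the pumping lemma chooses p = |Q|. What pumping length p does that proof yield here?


Pumping lemma for regular languages (standard proof):
Take p = |Q|, the number of DFA states.
Any string of length >= |Q| passes through |Q|+1 states while reading its first |Q| symbols,
so by pigeonhole some state repeats, giving the loop that can be pumped.
Here |Q| = 9
Therefore the proof uses p = 9

9


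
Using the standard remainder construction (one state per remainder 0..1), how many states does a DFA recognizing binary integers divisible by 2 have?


Divisibility by 2 is tracked via the remainder mod 2: 0, 1, ..., 1
The construction assigns one state to each remainder
Number of remainders = 2

2


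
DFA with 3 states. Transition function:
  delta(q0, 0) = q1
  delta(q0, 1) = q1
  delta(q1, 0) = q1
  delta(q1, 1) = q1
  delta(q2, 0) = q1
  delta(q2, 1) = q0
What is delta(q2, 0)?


Looking up transition function:
delta(q2, 0) in the table
Row: q2, Column: 0
Result: q1

q1


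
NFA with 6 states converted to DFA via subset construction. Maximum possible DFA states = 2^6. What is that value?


NFA has 6 states
Subset construction: each DFA state = subset of NFA states
Maximum subsets = 2^6
2^6 = 64

64


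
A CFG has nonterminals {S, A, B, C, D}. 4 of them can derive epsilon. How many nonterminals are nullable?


Nonterminals: {S, A, B, C, D}
A nonterminal is nullable if it can derive epsilon
Counting nullable nonterminals: 4
Total nullable = 4

4


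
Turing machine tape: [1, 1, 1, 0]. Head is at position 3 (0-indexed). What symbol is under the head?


Tape: [1, 1, 1, 0]
Positions: 0 1 2 3
Values:    1 1 1 0
Head at position 3
tape[3] = 0

0


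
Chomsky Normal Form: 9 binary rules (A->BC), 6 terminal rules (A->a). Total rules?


CNF allows two rule forms:
  A -> BC (binary): 9 rules
  A -> a (terminal): 6 rules
Total = 9 + 6 = 15

15


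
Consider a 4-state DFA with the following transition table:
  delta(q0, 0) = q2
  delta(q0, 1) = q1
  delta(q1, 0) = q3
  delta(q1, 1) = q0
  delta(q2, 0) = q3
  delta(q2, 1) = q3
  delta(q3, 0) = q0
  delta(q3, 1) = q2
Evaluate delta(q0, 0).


Looking up transition function:
delta(q0, 0) in the table
Row: q0, Column: 0
Result: q2

q2


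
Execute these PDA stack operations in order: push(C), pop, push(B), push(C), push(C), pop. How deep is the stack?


Tracing stack operations:
  push(C) -> stack = [C], depth=1
  pop -> removed C, stack = [], depth=0
  push(B) -> stack = [B], depth=1
  push(C) -> stack = [B,C], depth=2
  push(C) -> stack = [B,C,C], depth=3
  pop -> removed C, stack = [B,C], depth=2
Final depth = 2

2


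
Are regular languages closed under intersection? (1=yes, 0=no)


Regular languages are closed under:
- Union (DFA product construction)
- Intersection (DFA product construction)
- Complement (swap accept/reject states)
- Concatenation (NFA construction)
- Kleene star (NFA construction)
intersection is in this list
Therefore: closed

1


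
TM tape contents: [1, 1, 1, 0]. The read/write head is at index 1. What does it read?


Tape: [1, 1, 1, 0]
Positions: 0 1 2 3
Values:    1 1 1 0
Head at position 1
tape[1] = 1

1


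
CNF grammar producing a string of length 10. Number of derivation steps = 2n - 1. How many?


Chomsky Normal Form derivation:
String length n = 10
Each step either:
  - Splits a nonterminal into two (n-1 such steps)
  - Converts a nonterminal to terminal (n such steps)
Total = (n-1) + n = 2n - 1
= 2(10) - 1
= 20 - 1
= 19

19


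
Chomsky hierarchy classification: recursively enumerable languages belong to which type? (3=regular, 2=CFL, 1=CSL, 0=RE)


Chomsky hierarchy levels:
  Type 3: Regular (DFA/NFA/regex)
  Type 2: Context-free (PDA)
  Type 1: Context-sensitive
  Type 0: Recursively enumerable (TM)
'recursively enumerable' corresponds to Type 0

0


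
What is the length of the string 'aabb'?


String: 'aabb'
Counting characters:
  'a' appears 2 time(s)
  'b' appears 2 time(s)
Total length = 2 + 2 = 4

4


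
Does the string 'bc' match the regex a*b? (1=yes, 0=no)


Pattern: a*b
String: 'bc'
Pattern requires: zero or more 'a's followed by exactly one 'b'
Found 0 leading 'a's
Remaining: 'bc'
Remaining is not 'b' -> no match
Result: 0

0


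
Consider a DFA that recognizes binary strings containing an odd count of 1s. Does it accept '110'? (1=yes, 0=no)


DFA has 2 states: q_even (start, accept=no) and q_odd
Processing string '110' character by character:
  Position 0: read '1', 1-count=1 -> q_odd
  Position 1: read '1', 1-count=2 -> q_even
  Position 2: read '0', 1-count=2 -> q_even (no change)
Final state: q_even, total 1s = 2 (even); the DFA requires an odd count -> reject

0


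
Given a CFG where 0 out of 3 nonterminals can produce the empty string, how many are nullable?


Nonterminals: {S, A, B}
A nonterminal is nullable if it can derive epsilon
Counting nullable nonterminals: 0
Total nullable = 0

0


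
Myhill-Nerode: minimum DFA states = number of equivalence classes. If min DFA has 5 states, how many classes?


Myhill-Nerode theorem:
Number of equivalence classes = number of states in minimal DFA
Minimal DFA states = 5
Therefore equivalence classes = 5

5


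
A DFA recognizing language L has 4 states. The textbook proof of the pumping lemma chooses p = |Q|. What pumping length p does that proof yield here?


Pumping lemma for regular languages (standard proof):
Take p = |Q|, the number of DFA states.
Any string of length >= |Q| passes through |Q|+1 states while reading its first |Q| symbols,
so by pigeonhole some state repeats, giving the loop that can be pumped.
Here |Q| = 4
Therefore the proof uses p = 4

4


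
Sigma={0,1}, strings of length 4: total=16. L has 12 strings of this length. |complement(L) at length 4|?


Alphabet: {0,1}
String length: 4
Total strings of length 4 = 2^4 = 16
Strings in L = 12
Complement = total - |L|
= 16 - 12
= 4

4


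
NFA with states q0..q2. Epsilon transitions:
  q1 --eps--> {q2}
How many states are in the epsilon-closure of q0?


Starting from q0
Initialize closure = {q0}
q0 has no outgoing epsilon transitions -> nothing to add
Final closure: {q0}
Size = 1

1


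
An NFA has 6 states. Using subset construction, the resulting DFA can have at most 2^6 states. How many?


NFA has 6 states
Subset construction: each DFA state = subset of NFA states
Maximum subsets = 2^6
2^6 = 64

64


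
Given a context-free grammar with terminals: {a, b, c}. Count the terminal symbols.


Terminal symbols: a, b, c
Counting each: a (#1), b (#2), c (#3)
Total = 3

3


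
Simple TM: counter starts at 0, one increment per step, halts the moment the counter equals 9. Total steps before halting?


Counter starts at 0. Counting sequence:
  Step 1: counter = 1
  Step 2: counter = 2
  Step 3: counter = 3
  Step 4: counter = 4
  Step 5: counter = 5
  Step 6: counter = 6
  ...
  Step 9: counter = 9
Counter reached 9 -> halt
Total steps = 9

9


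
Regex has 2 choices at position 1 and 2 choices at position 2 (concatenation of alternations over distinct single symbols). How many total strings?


First group: 2 alternatives
Second group: 2 alternatives
Concatenation: each choice from group 1 pairs with each from group 2
Total = 2 x 2 = 4

4


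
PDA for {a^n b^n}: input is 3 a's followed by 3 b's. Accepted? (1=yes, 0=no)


Language requires equal numbers of a's and b's
PDA pushes for each 'a', pops for each 'b'
Number of a's = 3
Number of b's = 3
3 == 3 -> Accept

1


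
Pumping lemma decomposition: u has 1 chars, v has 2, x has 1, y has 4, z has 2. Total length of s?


|s| = |u| + |v| + |x| + |y| + |z|
= 1 + 2 + 1 + 4 + 2
= 3 + 1 + 6
= 4 + 6
= 10

10


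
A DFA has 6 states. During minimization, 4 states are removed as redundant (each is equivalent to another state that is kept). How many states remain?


Original DFA: 6 states
Redundant states removed: 4
Minimized states = original - removed
= 6 - 4
= 2

2


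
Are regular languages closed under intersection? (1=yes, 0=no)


Regular languages are closed under all standard operations:
- Union: Yes (product construction)
- Intersection: Yes (product construction)
- Complement: Yes (swap accept/reject)
- Concatenation: Yes (NFA construction)
Operation: intersection -> Closed

1


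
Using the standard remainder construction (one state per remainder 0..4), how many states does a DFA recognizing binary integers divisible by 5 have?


Divisibility by 5 is tracked via the remainder mod 5: 0, 1, ..., 4
The construction assigns one state to each remainder
Number of remainders = 5

5


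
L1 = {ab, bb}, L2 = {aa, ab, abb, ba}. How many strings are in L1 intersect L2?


L1 = {ab, bb}
L2 = {aa, ab, abb, ba}
Checking each string in L1 against L2:
  'ab': in L2? Yes
  'bb': in L2? No
Intersection = {ab}
|L1 ∩ L2| = 1

1


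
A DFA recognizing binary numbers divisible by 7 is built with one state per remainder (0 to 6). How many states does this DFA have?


Divisibility by 7 is tracked via the remainder mod 7: 0, 1, ..., 6
The construction assigns one state to each remainder
Number of remainders = 7

7


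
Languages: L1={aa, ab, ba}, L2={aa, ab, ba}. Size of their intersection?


L1 = {aa, ab, ba}
L2 = {aa, ab, ba}
Checking each string in L1 against L2:
  'aa': in L2? Yes
  'ab': in L2? Yes
  'ba': in L2? Yes
Intersection = {aa, ab, ba}
|L1 ∩ L2| = 3

3


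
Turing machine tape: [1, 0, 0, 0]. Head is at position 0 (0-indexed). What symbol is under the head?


Tape: [1, 0, 0, 0]
Positions: 0 1 2 3
Values:    1 0 0 0
Head at position 0
tape[0] = 1

1


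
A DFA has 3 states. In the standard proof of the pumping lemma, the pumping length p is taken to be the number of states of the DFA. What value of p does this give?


Pumping lemma for regular languages (standard proof):
Take p = |Q|, the number of DFA states.
Any string of length >= |Q| passes through |Q|+1 states while reading its first |Q| symbols,
so by pigeonhole some state repeats, giving the loop that can be pumped.
Here |Q| = 3
Therefore the proof uses p = 3

3


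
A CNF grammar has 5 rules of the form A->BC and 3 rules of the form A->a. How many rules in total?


CNF allows two rule forms:
  A -> BC (binary): 5 rules
  A -> a (terminal): 3 rules
Total = 5 + 3 = 8

8


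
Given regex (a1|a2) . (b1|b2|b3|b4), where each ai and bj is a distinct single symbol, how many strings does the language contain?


First group: 2 alternatives
Second group: 4 alternatives
Concatenation: each choice from group 1 pairs with each from group 2
Total = 2 x 4 = 8

8


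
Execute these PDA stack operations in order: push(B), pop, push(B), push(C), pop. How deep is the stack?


Tracing stack operations:
  push(B) -> stack = [B], depth=1
  pop -> removed B, stack = [], depth=0
  push(B) -> stack = [B], depth=1
  push(C) -> stack = [B,C], depth=2
  pop -> removed C, stack = [B], depth=1
Final depth = 1

1


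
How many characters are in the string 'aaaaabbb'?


String: 'aaaaabbb'
Counting characters:
  'a' appears 5 time(s)
  'b' appears 3 time(s)
Total length = 5 + 3 = 8

8


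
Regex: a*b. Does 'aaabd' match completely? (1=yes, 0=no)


Pattern: a*b
String: 'aaabd'
Pattern requires: zero or more 'a's followed by exactly one 'b'
Found 3 leading 'a's
Remaining: 'bd'
Remaining is not 'b' -> no match
Result: 0

0


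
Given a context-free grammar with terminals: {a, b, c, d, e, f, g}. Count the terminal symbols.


Terminal symbols: a, b, c, d, e, f, g
Counting each: a (#1), b (#2), c (#3), d (#4), e (#5), f (#6), g (#7)
Total = 7

7


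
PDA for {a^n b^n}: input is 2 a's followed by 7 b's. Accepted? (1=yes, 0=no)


Language requires equal numbers of a's and b's
PDA pushes for each 'a', pops for each 'b'
Number of a's = 2
Number of b's = 7
2 != 7 -> Reject

0


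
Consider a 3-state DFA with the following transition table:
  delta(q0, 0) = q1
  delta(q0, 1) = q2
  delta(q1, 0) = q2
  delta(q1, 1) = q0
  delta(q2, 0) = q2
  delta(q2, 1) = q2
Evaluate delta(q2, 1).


Looking up transition function:
delta(q2, 1) in the table
Row: q2, Column: 1
Result: q2

q2


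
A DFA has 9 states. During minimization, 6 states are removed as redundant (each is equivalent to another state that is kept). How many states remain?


Original DFA: 9 states
Redundant states removed: 6
Minimized states = original - removed
= 9 - 6
= 3

3


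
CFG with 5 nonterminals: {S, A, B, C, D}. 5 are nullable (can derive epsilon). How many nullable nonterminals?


Nonterminals: {S, A, B, C, D}
A nonterminal is nullable if it can derive epsilon
Counting nullable nonterminals: 5
Total nullable = 5

5


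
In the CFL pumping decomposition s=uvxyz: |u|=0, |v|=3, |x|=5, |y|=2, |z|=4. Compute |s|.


|s| = |u| + |v| + |x| + |y| + |z|
= 0 + 3 + 5 + 2 + 4
= 3 + 5 + 6
= 8 + 6
= 14

14


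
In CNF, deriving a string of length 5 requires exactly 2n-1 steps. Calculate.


Chomsky Normal Form derivation:
String length n = 5
Each step either:
  - Splits a nonterminal into two (n-1 such steps)
  - Converts a nonterminal to terminal (n such steps)
Total = (n-1) + n = 2n - 1
= 2(5) - 1
= 10 - 1
= 9

9


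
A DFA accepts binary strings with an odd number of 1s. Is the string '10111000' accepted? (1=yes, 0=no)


DFA has 2 states: q_even (start, accept=no) and q_odd
Processing string '10111000' character by character:
  Position 0: read '1', 1-count=1 -> q_odd
  Position 1: read '0', 1-count=1 -> q_odd (no change)
  Position 2: read '1', 1-count=2 -> q_even
  Position 3: read '1', 1-count=3 -> q_odd
  Position 4: read '1', 1-count=4 -> q_even
  Position 5: read '0', 1-count=4 -> q_even (no change)
  Position 6: read '0', 1-count=4 -> q_even (no change)
  Position 7: read '0', 1-count=4 -> q_even (no change)
Final state: q_even, total 1s = 4 (even); the DFA requires an odd count -> reject

0


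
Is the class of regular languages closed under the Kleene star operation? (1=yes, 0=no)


Regular languages are closed under:
- Union (DFA product construction)
- Intersection (DFA product construction)
- Complement (swap accept/reject states)
- Concatenation (NFA construction)
- Kleene star (NFA construction)
Kleene star is in this list
Therefore: closed

1


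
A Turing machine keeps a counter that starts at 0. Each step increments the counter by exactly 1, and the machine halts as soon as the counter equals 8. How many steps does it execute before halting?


Counter starts at 0. Counting sequence:
  Step 1: counter = 1
  Step 2: counter = 2
  Step 3: counter = 3
  Step 4: counter = 4
  Step 5: counter = 5
  Step 6: counter = 6
  Step 7: counter = 7
  Step 8: counter = 8
Counter reached 8 -> halt
Total steps = 8

8


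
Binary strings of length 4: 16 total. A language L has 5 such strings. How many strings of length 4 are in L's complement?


Alphabet: {0,1}
String length: 4
Total strings of length 4 = 2^4 = 16
Strings in L = 5
Complement = total - |L|
= 16 - 5
= 11

11


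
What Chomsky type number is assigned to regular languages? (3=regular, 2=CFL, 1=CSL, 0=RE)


Chomsky hierarchy levels:
  Type 3: Regular (DFA/NFA/regex)
  Type 2: Context-free (PDA)
  Type 1: Context-sensitive
  Type 0: Recursively enumerable (TM)
'regular' corresponds to Type 3

3


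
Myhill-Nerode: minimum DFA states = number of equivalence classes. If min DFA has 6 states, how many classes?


Myhill-Nerode theorem:
Number of equivalence classes = number of states in minimal DFA
Minimal DFA states = 6
Therefore equivalence classes = 6

6


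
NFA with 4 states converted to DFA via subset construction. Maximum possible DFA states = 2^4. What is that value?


NFA has 4 states
Subset construction: each DFA state = subset of NFA states
Maximum subsets = 2^4
2^4 = 16

16


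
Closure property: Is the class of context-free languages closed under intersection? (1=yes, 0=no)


CFL closure properties:
  Closed under: union, concatenation, Kleene star
  NOT closed under: intersection, complement
Operation 'intersection' is in not-closed list -> No (not closed)

0


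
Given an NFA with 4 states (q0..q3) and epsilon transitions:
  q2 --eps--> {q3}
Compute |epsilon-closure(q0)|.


Starting from q0
Initialize closure = {q0}
q0 has no outgoing epsilon transitions -> nothing to add
Final closure: {q0}
Size = 1

1


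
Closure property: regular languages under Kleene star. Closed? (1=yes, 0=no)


Regular languages are closed under:
- Union (DFA product construction)
- Intersection (DFA product construction)
- Complement (swap accept/reject states)
- Concatenation (NFA construction)
- Kleene star (NFA construction)
Kleene star is in this list
Therefore: closed

1


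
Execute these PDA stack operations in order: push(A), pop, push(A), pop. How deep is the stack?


Tracing stack operations:
  push(A) -> stack = [A], depth=1
  pop -> removed A, stack = [], depth=0
  push(A) -> stack = [A], depth=1
  pop -> removed A, stack = [], depth=0
Final depth = 0

0


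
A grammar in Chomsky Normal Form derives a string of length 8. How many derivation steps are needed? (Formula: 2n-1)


Chomsky Normal Form derivation:
String length n = 8
Each step either:
  - Splits a nonterminal into two (n-1 such steps)
  - Converts a nonterminal to terminal (n such steps)
Total = (n-1) + n = 2n - 1
= 2(8) - 1
= 16 - 1
= 15

15


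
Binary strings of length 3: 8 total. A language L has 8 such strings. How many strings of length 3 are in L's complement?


Alphabet: {0,1}
String length: 3
Total strings of length 3 = 2^3 = 8
Strings in L = 8
Complement = total - |L|
= 8 - 8
= 0

0


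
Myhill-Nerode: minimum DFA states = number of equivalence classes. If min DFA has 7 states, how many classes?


Myhill-Nerode theorem:
Number of equivalence classes = number of states in minimal DFA
Minimal DFA states = 7
Therefore equivalence classes = 7

7


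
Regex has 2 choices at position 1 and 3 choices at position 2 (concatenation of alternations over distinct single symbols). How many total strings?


First group: 2 alternatives
Second group: 3 alternatives
Concatenation: each choice from group 1 pairs with each from group 2
Total = 2 x 3 = 6

6


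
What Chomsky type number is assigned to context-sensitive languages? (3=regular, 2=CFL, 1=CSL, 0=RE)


Chomsky hierarchy levels:
  Type 3: Regular (DFA/NFA/regex)
  Type 2: Context-free (PDA)
  Type 1: Context-sensitive
  Type 0: Recursively enumerable (TM)
'context-sensitive' corresponds to Type 1

1


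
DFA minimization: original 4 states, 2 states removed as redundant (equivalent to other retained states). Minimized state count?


Original DFA: 4 states
Redundant states removed: 2
Minimized states = original - removed
= 4 - 2
= 2

2


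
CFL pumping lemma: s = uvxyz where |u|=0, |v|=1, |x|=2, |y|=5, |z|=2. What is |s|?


|s| = |u| + |v| + |x| + |y| + |z|
= 0 + 1 + 2 + 5 + 2
= 1 + 2 + 7
= 3 + 7
= 10

10


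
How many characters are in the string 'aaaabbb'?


String: 'aaaabbb'
Counting characters:
  'a' appears 4 time(s)
  'b' appears 3 time(s)
Total length = 4 + 3 = 7

7


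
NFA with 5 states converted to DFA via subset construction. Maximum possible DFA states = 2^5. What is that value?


NFA has 5 states
Subset construction: each DFA state = subset of NFA states
Maximum subsets = 2^5
2^5 = 32

32


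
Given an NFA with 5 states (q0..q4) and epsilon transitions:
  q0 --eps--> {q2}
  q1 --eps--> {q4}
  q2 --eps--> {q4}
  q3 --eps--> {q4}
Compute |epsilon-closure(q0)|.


Starting from q0
Initialize closure = {q0}
Follow epsilon from q0 -> add q2
Follow epsilon from q2 -> add q4
Final closure: {q0, q2, q4}
Size = 3

3


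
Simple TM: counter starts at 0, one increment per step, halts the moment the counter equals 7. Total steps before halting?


Counter starts at 0. Counting sequence:
  Step 1: counter = 1
  Step 2: counter = 2
  Step 3: counter = 3
  Step 4: counter = 4
  Step 5: counter = 5
  Step 6: counter = 6
  Step 7: counter = 7
Counter reached 7 -> halt
Total steps = 7

7


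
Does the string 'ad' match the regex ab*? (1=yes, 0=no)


Pattern: ab*
String: 'ad'
Pattern requires: exactly one 'a' followed by zero or more 'b's
First char is 'a' -> OK
Rest 'd': all b's? No
Result: 0

0


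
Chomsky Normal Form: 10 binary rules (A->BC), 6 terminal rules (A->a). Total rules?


CNF allows two rule forms:
  A -> BC (binary): 10 rules
  A -> a (terminal): 6 rules
Total = 10 + 6 = 16

16


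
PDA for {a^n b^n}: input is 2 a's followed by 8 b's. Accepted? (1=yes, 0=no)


Language requires equal numbers of a's and b's
PDA pushes for each 'a', pops for each 'b'
Number of a's = 2
Number of b's = 8
2 != 8 -> Reject

0


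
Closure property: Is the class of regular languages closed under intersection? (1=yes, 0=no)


Regular languages are closed under all standard operations:
- Union: Yes (product construction)
- Intersection: Yes (product construction)
- Complement: Yes (swap accept/reject)
- Concatenation: Yes (NFA construction)
Operation: intersection -> Closed

1


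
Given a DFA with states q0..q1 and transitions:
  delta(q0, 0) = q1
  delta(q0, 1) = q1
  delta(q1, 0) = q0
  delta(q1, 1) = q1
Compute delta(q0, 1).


Looking up transition function:
delta(q0, 1) in the table
Row: q0, Column: 1
Result: q1

q1


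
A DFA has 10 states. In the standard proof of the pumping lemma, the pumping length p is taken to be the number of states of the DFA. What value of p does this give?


Pumping lemma for regular languages (standard proof):
Take p = |Q|, the number of DFA states.
Any string of length >= |Q| passes through |Q|+1 states while reading its first |Q| symbols,
so by pigeonhole some state repeats, giving the loop that can be pumped.
Here |Q| = 10
Therefore the proof uses p = 10

10


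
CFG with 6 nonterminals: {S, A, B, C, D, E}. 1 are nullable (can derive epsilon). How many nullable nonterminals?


Nonterminals: {S, A, B, C, D, E}
A nonterminal is nullable if it can derive epsilon
Counting nullable nonterminals: 1
Total nullable = 1

1


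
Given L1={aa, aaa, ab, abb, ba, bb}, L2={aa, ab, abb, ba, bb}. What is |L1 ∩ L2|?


L1 = {aa, aaa, ab, abb, ba, bb}
L2 = {aa, ab, abb, ba, bb}
Checking each string in L1 against L2:
  'aa': in L2? Yes
  'aaa': in L2? No
  'ab': in L2? Yes
  'abb': in L2? Yes
  'ba': in L2? Yes
  'bb': in L2? Yes
Intersection = {aa, ab, abb, ba, bb}
|L1 ∩ L2| = 5

5


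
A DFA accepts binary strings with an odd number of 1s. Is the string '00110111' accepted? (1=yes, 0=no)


DFA has 2 states: q_even (start, accept=no) and q_odd
Processing string '00110111' character by character:
  Position 0: read '0', 1-count=0 -> q_even (no change)
  Position 1: read '0', 1-count=0 -> q_even (no change)
  Position 2: read '1', 1-count=1 -> q_odd
  Position 3: read '1', 1-count=2 -> q_even
  Position 4: read '0', 1-count=2 -> q_even (no change)
  Position 5: read '1', 1-count=3 -> q_odd
  Position 6: read '1', 1-count=4 -> q_even
  Position 7: read '1', 1-count=5 -> q_odd
Final state: q_odd, total 1s = 5 (odd); the DFA requires an odd count -> accept

1


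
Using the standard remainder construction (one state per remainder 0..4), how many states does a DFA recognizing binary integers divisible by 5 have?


Divisibility by 5 is tracked via the remainder mod 5: 0, 1, ..., 4
The construction assigns one state to each remainder
Number of remainders = 5

5


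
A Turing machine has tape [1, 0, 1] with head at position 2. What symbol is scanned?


Tape: [1, 0, 1]
Positions: 0 1 2
Values:    1 0 1
Head at position 2
tape[2] = 1

1


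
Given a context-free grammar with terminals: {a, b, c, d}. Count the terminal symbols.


Terminal symbols: a, b, c, d
Counting each: a (#1), b (#2), c (#3), d (#4)
Total = 4

4


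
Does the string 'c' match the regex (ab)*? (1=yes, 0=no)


Pattern: (ab)*
String: 'c'
Pattern requires: zero or more repetitions of 'ab'
Length 1 is odd -> cannot be (ab)* -> no match
Result: 0

0


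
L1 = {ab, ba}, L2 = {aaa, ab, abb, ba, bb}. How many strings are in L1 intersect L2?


L1 = {ab, ba}
L2 = {aaa, ab, abb, ba, bb}
Checking each string in L1 against L2:
  'ab': in L2? Yes
  'ba': in L2? Yes
Intersection = {ab, ba}
|L1 ∩ L2| = 2

2


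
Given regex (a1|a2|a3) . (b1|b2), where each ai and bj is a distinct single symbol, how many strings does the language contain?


First group: 3 alternatives
Second group: 2 alternatives
Concatenation: each choice from group 1 pairs with each from group 2
Total = 3 x 2 = 6

6


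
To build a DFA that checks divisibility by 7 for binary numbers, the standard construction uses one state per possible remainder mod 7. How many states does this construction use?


Divisibility by 7 is tracked via the remainder mod 7: 0, 1, ..., 6
The construction assigns one state to each remainder
Number of remainders = 7

7


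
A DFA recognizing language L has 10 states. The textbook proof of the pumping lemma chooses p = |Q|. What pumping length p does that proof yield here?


Pumping lemma for regular languages (standard proof):
Take p = |Q|, the number of DFA states.
Any string of length >= |Q| passes through |Q|+1 states while reading its first |Q| symbols,
so by pigeonhole some state repeats, giving the loop that can be pumped.
Here |Q| = 10
Therefore the proof uses p = 10

10


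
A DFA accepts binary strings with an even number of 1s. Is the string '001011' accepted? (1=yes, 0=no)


DFA has 2 states: q_even (start, accept=yes) and q_odd
Processing string '001011' character by character:
  Position 0: read '0', 1-count=0 -> q_even (no change)
  Position 1: read '0', 1-count=0 -> q_even (no change)
  Position 2: read '1', 1-count=1 -> q_odd
  Position 3: read '0', 1-count=1 -> q_odd (no change)
  Position 4: read '1', 1-count=2 -> q_even
  Position 5: read '1', 1-count=3 -> q_odd
Final state: q_odd, total 1s = 3 (odd); the DFA requires an even count -> reject

0


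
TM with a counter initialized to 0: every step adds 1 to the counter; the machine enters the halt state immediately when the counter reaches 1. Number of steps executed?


Counter starts at 0. Counting sequence:
  Step 1: counter = 1
Counter reached 1 -> halt
Total steps = 1

1


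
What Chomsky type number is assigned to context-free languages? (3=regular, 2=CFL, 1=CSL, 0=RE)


Chomsky hierarchy levels:
  Type 3: Regular (DFA/NFA/regex)
  Type 2: Context-free (PDA)
  Type 1: Context-sensitive
  Type 0: Recursively enumerable (TM)
'context-free' corresponds to Type 2

2


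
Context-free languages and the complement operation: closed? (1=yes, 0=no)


CFL closure properties:
  Closed under: union, concatenation, Kleene star
  NOT closed under: intersection, complement
Operation 'complement' is in not-closed list -> No (not closed)

0


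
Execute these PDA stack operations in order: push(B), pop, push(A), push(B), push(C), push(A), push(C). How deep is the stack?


Tracing stack operations:
  push(B) -> stack = [B], depth=1
  pop -> removed B, stack = [], depth=0
  push(A) -> stack = [A], depth=1
  push(B) -> stack = [A,B], depth=2
  push(C) -> stack = [A,B,C], depth=3
  push(A) -> stack = [A,B,C,A], depth=4
  push(C) -> stack = [A,B,C,A,C], depth=5
Final depth = 5

5


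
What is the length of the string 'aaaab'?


String: 'aaaab'
Counting characters:
  'a' appears 4 time(s)
  'b' appears 1 time(s)
Total length = 4 + 1 = 5

5


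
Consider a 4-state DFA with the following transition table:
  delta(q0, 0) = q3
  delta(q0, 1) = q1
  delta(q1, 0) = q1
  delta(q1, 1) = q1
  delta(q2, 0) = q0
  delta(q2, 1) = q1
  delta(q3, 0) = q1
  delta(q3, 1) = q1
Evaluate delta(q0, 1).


Looking up transition function:
delta(q0, 1) in the table
Row: q0, Column: 1
Result: q1

q1


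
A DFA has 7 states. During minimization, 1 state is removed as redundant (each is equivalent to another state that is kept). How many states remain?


Original DFA: 7 states
Redundant states removed: 1
Minimized states = original - removed
= 7 - 1
= 6

6


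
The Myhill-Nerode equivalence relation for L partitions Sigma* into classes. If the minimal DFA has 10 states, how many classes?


Myhill-Nerode theorem:
Number of equivalence classes = number of states in minimal DFA
Minimal DFA states = 10
Therefore equivalence classes = 10

10


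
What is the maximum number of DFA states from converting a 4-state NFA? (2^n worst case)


NFA has 4 states
Subset construction: each DFA state = subset of NFA states
Maximum subsets = 2^4
2^4 = 16

16


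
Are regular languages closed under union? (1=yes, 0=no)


Regular languages are closed under:
- Union (DFA product construction)
- Intersection (DFA product construction)
- Complement (swap accept/reject states)
- Concatenation (NFA construction)
- Kleene star (NFA construction)
union is in this list
Therefore: closed

1


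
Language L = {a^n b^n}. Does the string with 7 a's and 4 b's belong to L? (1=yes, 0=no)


Language requires equal numbers of a's and b's
PDA pushes for each 'a', pops for each 'b'
Number of a's = 7
Number of b's = 4
7 != 4 -> Reject

0


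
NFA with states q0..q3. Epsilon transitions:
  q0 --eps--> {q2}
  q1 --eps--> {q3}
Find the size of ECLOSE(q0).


Starting from q0
Initialize closure = {q0}
Follow epsilon from q0 -> add q2
Final closure: {q0, q2}
Size = 2

2


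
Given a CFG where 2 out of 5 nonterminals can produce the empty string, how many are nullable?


Nonterminals: {S, A, B, C, D}
A nonterminal is nullable if it can derive epsilon
Counting nullable nonterminals: 2
Total nullable = 2

2


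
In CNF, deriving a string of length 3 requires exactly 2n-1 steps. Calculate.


Chomsky Normal Form derivation:
String length n = 3
Each step either:
  - Splits a nonterminal into two (n-1 such steps)
  - Converts a nonterminal to terminal (n such steps)
Total = (n-1) + n = 2n - 1
= 2(3) - 1
= 6 - 1
= 5

5


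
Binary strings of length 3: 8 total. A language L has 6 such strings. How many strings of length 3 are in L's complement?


Alphabet: {0,1}
String length: 3
Total strings of length 3 = 2^3 = 8
Strings in L = 6
Complement = total - |L|
= 8 - 6
= 2

2


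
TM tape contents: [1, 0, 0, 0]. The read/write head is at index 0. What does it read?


Tape: [1, 0, 0, 0]
Positions: 0 1 2 3
Values:    1 0 0 0
Head at position 0
tape[0] = 1

1


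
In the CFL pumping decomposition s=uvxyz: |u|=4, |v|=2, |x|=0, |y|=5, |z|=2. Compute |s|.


|s| = |u| + |v| + |x| + |y| + |z|
= 4 + 2 + 0 + 5 + 2
= 6 + 0 + 7
= 6 + 7
= 13

13


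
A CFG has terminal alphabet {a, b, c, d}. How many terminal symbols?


Terminal symbols: a, b, c, d
Counting each: a (#1), b (#2), c (#3), d (#4)
Total = 4

4


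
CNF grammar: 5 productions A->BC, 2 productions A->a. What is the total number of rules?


CNF allows two rule forms:
  A -> BC (binary): 5 rules
  A -> a (terminal): 2 rules
Total = 5 + 2 = 7

7


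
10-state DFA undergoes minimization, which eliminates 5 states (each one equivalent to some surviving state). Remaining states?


Original DFA: 10 states
Redundant states removed: 5
Minimized states = original - removed
= 10 - 5
= 5

5


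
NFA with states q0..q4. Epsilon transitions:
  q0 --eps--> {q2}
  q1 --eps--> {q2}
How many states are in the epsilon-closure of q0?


Starting from q0
Initialize closure = {q0}
Follow epsilon from q0 -> add q2
Final closure: {q0, q2}
Size = 2

2


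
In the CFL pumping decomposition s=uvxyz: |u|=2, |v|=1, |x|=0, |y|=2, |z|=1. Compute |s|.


|s| = |u| + |v| + |x| + |y| + |z|
= 2 + 1 + 0 + 2 + 1
= 3 + 0 + 3
= 3 + 3
= 6

6


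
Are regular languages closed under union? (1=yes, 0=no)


Regular languages are closed under all standard operations:
- Union: Yes (product construction)
- Intersection: Yes (product construction)
- Complement: Yes (swap accept/reject)
- Concatenation: Yes (NFA construction)
Operation: union -> Closed

1


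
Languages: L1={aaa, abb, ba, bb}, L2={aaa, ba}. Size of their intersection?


L1 = {aaa, abb, ba, bb}
L2 = {aaa, ba}
Checking each string in L1 against L2:
  'aaa': in L2? Yes
  'abb': in L2? No
  'ba': in L2? Yes
  'bb': in L2? No
Intersection = {aaa, ba}
|L1 ∩ L2| = 2

2


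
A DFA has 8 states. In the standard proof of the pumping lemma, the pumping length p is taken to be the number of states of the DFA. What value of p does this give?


Pumping lemma for regular languages (standard proof):
Take p = |Q|, the number of DFA states.
Any string of length >= |Q| passes through |Q|+1 states while reading its first |Q| symbols,
so by pigeonhole some state repeats, giving the loop that can be pumped.
Here |Q| = 8
Therefore the proof uses p = 8

8


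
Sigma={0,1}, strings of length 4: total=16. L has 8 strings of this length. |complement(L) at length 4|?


Alphabet: {0,1}
String length: 4
Total strings of length 4 = 2^4 = 16
Strings in L = 8
Complement = total - |L|
= 16 - 8
= 8

8


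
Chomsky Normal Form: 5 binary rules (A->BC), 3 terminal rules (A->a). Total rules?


CNF allows two rule forms:
  A -> BC (binary): 5 rules
  A -> a (terminal): 3 rules
Total = 5 + 3 = 8

8


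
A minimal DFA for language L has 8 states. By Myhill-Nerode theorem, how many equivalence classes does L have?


Myhill-Nerode theorem:
Number of equivalence classes = number of states in minimal DFA
Minimal DFA states = 8
Therefore equivalence classes = 8

8


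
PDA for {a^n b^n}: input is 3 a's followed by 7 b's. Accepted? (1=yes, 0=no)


Language requires equal numbers of a's and b's
PDA pushes for each 'a', pops for each 'b'
Number of a's = 3
Number of b's = 7
3 != 7 -> Reject

0


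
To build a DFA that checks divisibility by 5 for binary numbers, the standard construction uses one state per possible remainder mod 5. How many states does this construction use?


Divisibility by 5 is tracked via the remainder mod 5: 0, 1, ..., 4
The construction assigns one state to each remainder
Number of remainders = 5

5


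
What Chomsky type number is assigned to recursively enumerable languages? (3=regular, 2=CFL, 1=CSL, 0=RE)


Chomsky hierarchy levels:
  Type 3: Regular (DFA/NFA/regex)
  Type 2: Context-free (PDA)
  Type 1: Context-sensitive
  Type 0: Recursively enumerable (TM)
'recursively enumerable' corresponds to Type 0

0


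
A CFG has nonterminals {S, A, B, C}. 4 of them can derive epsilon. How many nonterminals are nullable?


Nonterminals: {S, A, B, C}
A nonterminal is nullable if it can derive epsilon
Counting nullable nonterminals: 4
Total nullable = 4

4


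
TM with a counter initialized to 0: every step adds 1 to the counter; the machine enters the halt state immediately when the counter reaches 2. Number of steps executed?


Counter starts at 0. Counting sequence:
  Step 1: counter = 1
  Step 2: counter = 2
Counter reached 2 -> halt
Total steps = 2

2


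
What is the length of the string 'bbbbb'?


String: 'bbbbb'
Counting characters:
  'b' appears 5 time(s)
Total length = 0 + 5 = 5

5


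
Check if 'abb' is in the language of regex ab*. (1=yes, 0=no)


Pattern: ab*
String: 'abb'
Pattern requires: exactly one 'a' followed by zero or more 'b's
First char is 'a' -> OK
Rest 'bb': all b's? Yes
Result: 1

1
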